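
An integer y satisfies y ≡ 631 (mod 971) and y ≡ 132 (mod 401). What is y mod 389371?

306496

971⁻¹ mod 401: 971×140 ≡ 1 (mod 401), so 971⁻¹ ≡ 140.
y = 631 + 971×((132 − 631)×140 mod 401) = 631 + 971×315 = 306496.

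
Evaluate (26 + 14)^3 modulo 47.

26 + 14 = 40
(40)^3 ≡ 33 (mod 47)

33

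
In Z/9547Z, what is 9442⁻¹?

1182

By the extended Euclidean algorithm:
9547 = 1×9442 + 105
9442 = 89×105 + 97
105 = 1×97 + 8
97 = 12×8 + 1
8 = 8×1 + 0
gcd(9442, 9547) = 1, so the inverse exists.
Back-substitute for 1:
1 = 1×97 − 12×8
  = −12×105 + 13×97
  = 13×9442 − 1169×105
  = −1169×9547 + 1182×9442
So 9442⁻¹ ≡ 1182 (mod 9547).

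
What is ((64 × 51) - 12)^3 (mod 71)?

64 × 51 = 3264 ≡ 69 (mod 71)
69 - 12 = 57
(57)^3 ≡ 25 (mod 71)

25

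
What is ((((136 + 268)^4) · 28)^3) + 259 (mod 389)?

136 + 268 = 404 ≡ 15 (mod 389)
(15)^4 ≡ 55 (mod 389)
55 · 28 = 1540 ≡ 373 (mod 389)
(373)^3 ≡ 183 (mod 389)
183 + 259 = 442 ≡ 53 (mod 389)

53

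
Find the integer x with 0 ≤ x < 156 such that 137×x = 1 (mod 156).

41

Run the extended Euclidean algorithm:
156 = 1×137 + 19
137 = 7×19 + 4
19 = 4×4 + 3
4 = 1×3 + 1
3 = 3×1 + 0
gcd(137, 156) = 1, so the inverse exists.
Bézout: 1 = −36×156 + 41×137.
So 137⁻¹ ≡ 41 (mod 156).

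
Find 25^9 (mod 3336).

601

25^1 ≡ 25 (mod 3336)
25^2 ≡ 25^2 = 625 (mod 3336)
25^4 ≡ 625^2 = 390625 ≡ 313 (mod 3336)
25^8 ≡ 313^2 = 97969 ≡ 1225 (mod 3336)
25^9 = 25^8 × 25^1 ≡ 1225 × 25 (mod 3336).
1225 × 25 = 30625 ≡ 601 (mod 3336).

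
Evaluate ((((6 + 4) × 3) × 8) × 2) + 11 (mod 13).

10

6 + 4 = 10
10 × 3 = 30 ≡ 4 (mod 13)
4 × 8 = 32 ≡ 6 (mod 13)
6 × 2 = 12
12 + 11 = 23 ≡ 10 (mod 13)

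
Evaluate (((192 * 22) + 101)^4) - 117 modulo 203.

52

192 * 22 = 4224 ≡ 164 (mod 203)
164 + 101 = 265 ≡ 62 (mod 203)
(62)^4 ≡ 169 (mod 203)
169 - 117 = 52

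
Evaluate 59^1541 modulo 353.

106

By square-and-multiply:
1541 in binary is 11000000101, i.e. 1541 = 1024 + 512 + 4 + 1.
59^1 ≡ 59 (mod 353)
59^2 ≡ 59^2 = 3481 ≡ 304 (mod 353)
59^4 ≡ 304^2 = 92416 ≡ 283 (mod 353)
59^8 ≡ 283^2 = 80089 ≡ 311 (mod 353)
59^16 ≡ 311^2 = 96721 ≡ 352 (mod 353)
59^32 ≡ 352^2 = 123904 ≡ 1 (mod 353)
59^64 ≡ 1^2 = 1 (mod 353)
59^128 ≡ 1^2 = 1 (mod 353)
59^256 ≡ 1^2 = 1 (mod 353)
59^512 ≡ 1^2 = 1 (mod 353)
59^1024 ≡ 1^2 = 1 (mod 353)
59^1541 = 59^1024 × 59^512 × 59^4 × 59^1 ≡ 1 × 1 × 283 × 59 (mod 353).
Accumulate the product:
1 × 1 = 1
1 × 283 = 283
283 × 59 = 16697 ≡ 106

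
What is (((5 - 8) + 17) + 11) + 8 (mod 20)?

13

5 - 8 = -3 ≡ 17 (mod 20)
17 + 17 = 34 ≡ 14 (mod 20)
14 + 11 = 25 ≡ 5 (mod 20)
5 + 8 = 13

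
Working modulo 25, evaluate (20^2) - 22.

3

(20)^2 ≡ 0 (mod 25)
0 - 22 = -22 ≡ 3 (mod 25)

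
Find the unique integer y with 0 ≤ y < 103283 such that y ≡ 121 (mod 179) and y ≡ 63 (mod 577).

47377

179⁻¹ mod 577: 179*274 ≡ 1 (mod 577), so 179⁻¹ ≡ 274.
y = 121 + 179*((63 − 121)*274 mod 577) = 121 + 179*264 = 47377.
Check: 47377 mod 179 = 121, 47377 mod 577 = 63. ✓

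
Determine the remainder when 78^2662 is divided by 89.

Using repeated squaring:
2662 in binary is 101001100110, i.e. 2662 = 2048 + 512 + 64 + 32 + 4 + 2.
78^1 ≡ 78 (mod 89)
78^2 ≡ 78^2 = 6084 ≡ 32 (mod 89)
78^4 ≡ 32^2 = 1024 ≡ 45 (mod 89)
78^8 ≡ 45^2 = 2025 ≡ 67 (mod 89)
78^16 ≡ 67^2 = 4489 ≡ 39 (mod 89)
78^32 ≡ 39^2 = 1521 ≡ 8 (mod 89)
78^64 ≡ 8^2 = 64 (mod 89)
78^128 ≡ 64^2 = 4096 ≡ 2 (mod 89)
78^256 ≡ 2^2 = 4 (mod 89)
78^512 ≡ 4^2 = 16 (mod 89)
78^1024 ≡ 16^2 = 256 ≡ 78 (mod 89)
78^2048 ≡ 78^2 = 6084 ≡ 32 (mod 89)
78^2662 = 78^2048 × 78^512 × 78^64 × 78^32 × 78^4 × 78^2 ≡ 32 × 16 × 64 × 8 × 45 × 32 (mod 89).
Accumulate the product:
32 × 16 = 512 ≡ 67
67 × 64 = 4288 ≡ 16
16 × 8 = 128 ≡ 39
39 × 45 = 1755 ≡ 64
64 × 32 = 2048 ≡ 1

1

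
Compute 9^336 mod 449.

336 in binary is 101010000, i.e. 336 = 256 + 64 + 16.
9^1 ≡ 9 (mod 449)
9^2 ≡ 9^2 = 81 (mod 449)
9^4 ≡ 81^2 = 6561 ≡ 275 (mod 449)
9^8 ≡ 275^2 = 75625 ≡ 193 (mod 449)
9^16 ≡ 193^2 = 37249 ≡ 431 (mod 449)
9^32 ≡ 431^2 = 185761 ≡ 324 (mod 449)
9^64 ≡ 324^2 = 104976 ≡ 359 (mod 449)
9^128 ≡ 359^2 = 128881 ≡ 18 (mod 449)
9^256 ≡ 18^2 = 324 (mod 449)
9^336 = 9^256 · 9^64 · 9^16 ≡ 324 · 359 · 431 (mod 449).
Accumulate the product:
324 · 359 = 116316 ≡ 25
25 · 431 = 10775 ≡ 448

448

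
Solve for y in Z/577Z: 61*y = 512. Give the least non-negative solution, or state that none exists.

330

gcd(61, 577) = 1, so a unique solution mod 577 exists.
61⁻¹ ≡ 350 (mod 577).
y ≡ 350*512 ≡ 330 (mod 577).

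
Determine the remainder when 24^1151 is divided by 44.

1151 in binary is 10001111111, i.e. 1151 = 1024 + 64 + 32 + 16 + 8 + 4 + 2 + 1.
24^1 ≡ 24 (mod 44)
24^2 ≡ 24^2 = 576 ≡ 4 (mod 44)
24^4 ≡ 4^2 = 16 (mod 44)
24^8 ≡ 16^2 = 256 ≡ 36 (mod 44)
24^16 ≡ 36^2 = 1296 ≡ 20 (mod 44)
24^32 ≡ 20^2 = 400 ≡ 4 (mod 44)
24^64 ≡ 4^2 = 16 (mod 44)
24^128 ≡ 16^2 = 256 ≡ 36 (mod 44)
24^256 ≡ 36^2 = 1296 ≡ 20 (mod 44)
24^512 ≡ 20^2 = 400 ≡ 4 (mod 44)
24^1024 ≡ 4^2 = 16 (mod 44)
24^1151 = 24^1024 * 24^64 * 24^32 * 24^16 * 24^8 * 24^4 * 24^2 * 24^1 ≡ 16 * 16 * 4 * 20 * 36 * 16 * 4 * 24 (mod 44).
Accumulate the product:
16 * 16 = 256 ≡ 36
36 * 4 = 144 ≡ 12
12 * 20 = 240 ≡ 20
20 * 36 = 720 ≡ 16
16 * 16 = 256 ≡ 36
36 * 4 = 144 ≡ 12
12 * 24 = 288 ≡ 24

24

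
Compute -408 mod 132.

-408 = -4×132 + 120, so -408 ≡ 120 (mod 132).

120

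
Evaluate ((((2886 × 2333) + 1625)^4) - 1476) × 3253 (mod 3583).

3068

2886 × 2333 = 6733038 ≡ 581 (mod 3583)
581 + 1625 = 2206
(2206)^4 ≡ 1749 (mod 3583)
1749 - 1476 = 273
273 × 3253 = 888069 ≡ 3068 (mod 3583)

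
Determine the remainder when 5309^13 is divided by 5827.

4071

Using repeated squaring:
13 in binary is 1101, i.e. 13 = 8 + 4 + 1.
5309^1 ≡ 5309 (mod 5827)
5309^2 ≡ 5309^2 = 28185481 ≡ 282 (mod 5827)
5309^4 ≡ 282^2 = 79524 ≡ 3773 (mod 5827)
5309^8 ≡ 3773^2 = 14235529 ≡ 168 (mod 5827)
5309^13 = 5309^8 × 5309^4 × 5309^1 ≡ 168 × 3773 × 5309 (mod 5827).
Accumulate the product:
168 × 3773 = 633864 ≡ 4548
4548 × 5309 = 24145332 ≡ 4071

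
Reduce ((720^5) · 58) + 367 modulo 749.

162

(720)^5 ≡ 216 (mod 749)
216 · 58 = 12528 ≡ 544 (mod 749)
544 + 367 = 911 ≡ 162 (mod 749)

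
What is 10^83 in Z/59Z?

83 in binary is 1010011, i.e. 83 = 64 + 16 + 2 + 1.
10^1 ≡ 10 (mod 59)
10^2 ≡ 10^2 = 100 ≡ 41 (mod 59)
10^4 ≡ 41^2 = 1681 ≡ 29 (mod 59)
10^8 ≡ 29^2 = 841 ≡ 15 (mod 59)
10^16 ≡ 15^2 = 225 ≡ 48 (mod 59)
10^32 ≡ 48^2 = 2304 ≡ 3 (mod 59)
10^64 ≡ 3^2 = 9 (mod 59)
10^83 = 10^64 * 10^16 * 10^2 * 10^1 ≡ 9 * 48 * 41 * 10 (mod 59).
Accumulate the product:
9 * 48 = 432 ≡ 19
19 * 41 = 779 ≡ 12
12 * 10 = 120 ≡ 2

2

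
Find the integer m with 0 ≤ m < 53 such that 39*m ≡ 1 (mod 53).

53 = 1*39 + 14
39 = 2*14 + 11
14 = 1*11 + 3
11 = 3*3 + 2
3 = 1*2 + 1
2 = 2*1 + 0
gcd(39, 53) = 1, so the inverse exists.
Bézout: 1 = 14*53 − 19*39.
So 39⁻¹ ≡ −19 ≡ 34 (mod 53).

34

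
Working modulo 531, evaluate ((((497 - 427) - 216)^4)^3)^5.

497 - 427 = 70
70 - 216 = -146 ≡ 385 (mod 531)
(385)^4 ≡ 466 (mod 531)
(466)^3 ≡ 433 (mod 531)
(433)^5 ≡ 253 (mod 531)

253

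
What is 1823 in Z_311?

268

1823 = 5·311 + 268, so 1823 ≡ 268 (mod 311).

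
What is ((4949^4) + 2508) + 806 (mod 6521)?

(4949)^4 ≡ 3894 (mod 6521)
3894 + 2508 = 6402
6402 + 806 = 7208 ≡ 687 (mod 6521)

687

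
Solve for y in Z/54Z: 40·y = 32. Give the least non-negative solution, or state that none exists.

17

gcd(40, 54) = 2, and 2 | 32, so solutions exist.
Divide through by 2: 20·y = 16 (mod 27).
20⁻¹ ≡ 23 (mod 27).
y ≡ 23·16 ≡ 17 (mod 27).
The smallest non-negative solution is y = 17.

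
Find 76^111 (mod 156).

148

111 in binary is 1101111, i.e. 111 = 64 + 32 + 8 + 4 + 2 + 1.
76^1 ≡ 76 (mod 156)
76^2 ≡ 76^2 = 5776 ≡ 4 (mod 156)
76^4 ≡ 4^2 = 16 (mod 156)
76^8 ≡ 16^2 = 256 ≡ 100 (mod 156)
76^16 ≡ 100^2 = 10000 ≡ 16 (mod 156)
76^32 ≡ 16^2 = 256 ≡ 100 (mod 156)
76^64 ≡ 100^2 = 10000 ≡ 16 (mod 156)
76^111 = 76^64 · 76^32 · 76^8 · 76^4 · 76^2 · 76^1 ≡ 16 · 100 · 100 · 16 · 4 · 76 (mod 156).
Accumulate the product:
16 · 100 = 1600 ≡ 40
40 · 100 = 4000 ≡ 100
100 · 16 = 1600 ≡ 40
40 · 4 = 160 ≡ 4
4 · 76 = 304 ≡ 148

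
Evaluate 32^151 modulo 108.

68

Using repeated squaring:
32^1 ≡ 32 (mod 108)
32^2 ≡ 32^2 = 1024 ≡ 52 (mod 108)
32^4 ≡ 52^2 = 2704 ≡ 4 (mod 108)
32^8 ≡ 4^2 = 16 (mod 108)
32^16 ≡ 16^2 = 256 ≡ 40 (mod 108)
32^32 ≡ 40^2 = 1600 ≡ 88 (mod 108)
32^64 ≡ 88^2 = 7744 ≡ 76 (mod 108)
32^128 ≡ 76^2 = 5776 ≡ 52 (mod 108)
32^151 = 32^128 * 32^16 * 32^4 * 32^2 * 32^1 ≡ 52 * 40 * 4 * 52 * 32 (mod 108).
Accumulate the product:
52 * 40 = 2080 ≡ 28
28 * 4 = 112 ≡ 4
4 * 52 = 208 ≡ 100
100 * 32 = 3200 ≡ 68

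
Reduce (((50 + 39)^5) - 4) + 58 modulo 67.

46

50 + 39 = 89 ≡ 22 (mod 67)
(22)^5 ≡ 59 (mod 67)
59 - 4 = 55
55 + 58 = 113 ≡ 46 (mod 67)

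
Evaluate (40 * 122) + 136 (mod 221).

154

40 * 122 = 4880 ≡ 18 (mod 221)
18 + 136 = 154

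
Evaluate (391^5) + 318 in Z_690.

19

(391)^5 ≡ 391 (mod 690)
391 + 318 = 709 ≡ 19 (mod 690)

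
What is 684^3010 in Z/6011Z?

5992

684^1 ≡ 684 (mod 6011)
684^2 ≡ 684^2 = 467856 ≡ 5009 (mod 6011)
684^4 ≡ 5009^2 = 25090081 ≡ 167 (mod 6011)
684^8 ≡ 167^2 = 27889 ≡ 3845 (mod 6011)
684^16 ≡ 3845^2 = 14784025 ≡ 2976 (mod 6011)
684^32 ≡ 2976^2 = 8856576 ≡ 2373 (mod 6011)
684^64 ≡ 2373^2 = 5631129 ≡ 4833 (mod 6011)
684^128 ≡ 4833^2 = 23357889 ≡ 5154 (mod 6011)
684^256 ≡ 5154^2 = 26563716 ≡ 1107 (mod 6011)
684^512 ≡ 1107^2 = 1225449 ≡ 5216 (mod 6011)
684^1024 ≡ 5216^2 = 27206656 ≡ 870 (mod 6011)
684^2048 ≡ 870^2 = 756900 ≡ 5525 (mod 6011)
684^3010 = 684^2048 * 684^512 * 684^256 * 684^128 * 684^64 * 684^2 ≡ 5525 * 5216 * 1107 * 5154 * 4833 * 5009 (mod 6011).
Accumulate the product:
5525 * 5216 = 28818400 ≡ 1666
1666 * 1107 = 1844262 ≡ 4896
4896 * 5154 = 25233984 ≡ 5817
5817 * 4833 = 28113561 ≡ 114
114 * 5009 = 571026 ≡ 5992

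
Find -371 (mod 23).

-371 = -17*23 + 20, so -371 ≡ 20 (mod 23).

20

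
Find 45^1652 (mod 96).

81

Using repeated squaring:
1652 in binary is 11001110100, i.e. 1652 = 1024 + 512 + 64 + 32 + 16 + 4.
45^1 ≡ 45 (mod 96)
45^2 ≡ 45^2 = 2025 ≡ 9 (mod 96)
45^4 ≡ 9^2 = 81 (mod 96)
45^8 ≡ 81^2 = 6561 ≡ 33 (mod 96)
45^16 ≡ 33^2 = 1089 ≡ 33 (mod 96)
45^32 ≡ 33^2 = 1089 ≡ 33 (mod 96)
45^64 ≡ 33^2 = 1089 ≡ 33 (mod 96)
45^128 ≡ 33^2 = 1089 ≡ 33 (mod 96)
45^256 ≡ 33^2 = 1089 ≡ 33 (mod 96)
45^512 ≡ 33^2 = 1089 ≡ 33 (mod 96)
45^1024 ≡ 33^2 = 1089 ≡ 33 (mod 96)
45^1652 = 45^1024 · 45^512 · 45^64 · 45^32 · 45^16 · 45^4 ≡ 33 · 33 · 33 · 33 · 33 · 81 (mod 96).
Accumulate the product:
33 · 33 = 1089 ≡ 33
33 · 33 = 1089 ≡ 33
33 · 33 = 1089 ≡ 33
33 · 33 = 1089 ≡ 33
33 · 81 = 2673 ≡ 81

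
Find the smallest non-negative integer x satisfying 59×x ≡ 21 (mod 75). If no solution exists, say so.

69

gcd(59, 75) = 1, so a unique solution mod 75 exists.
59⁻¹ ≡ 14 (mod 75).
x ≡ 14×21 ≡ 69 (mod 75).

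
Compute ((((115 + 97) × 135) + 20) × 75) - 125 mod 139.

115 + 97 = 212 ≡ 73 (mod 139)
73 × 135 = 9855 ≡ 125 (mod 139)
125 + 20 = 145 ≡ 6 (mod 139)
6 × 75 = 450 ≡ 33 (mod 139)
33 - 125 = -92 ≡ 47 (mod 139)

47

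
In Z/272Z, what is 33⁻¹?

33

Run the extended Euclidean algorithm:
272 = 8*33 + 8
33 = 4*8 + 1
8 = 8*1 + 0
gcd(33, 272) = 1, so the inverse exists.
Bézout: 1 = −4*272 + 33*33.
So 33⁻¹ ≡ 33 (mod 272).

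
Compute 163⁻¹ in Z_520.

67

520 = 3·163 + 31
163 = 5·31 + 8
31 = 3·8 + 7
8 = 1·7 + 1
7 = 7·1 + 0
gcd(163, 520) = 1, so the inverse exists.
Back-substitute for 1:
1 = 1·8 − 1·7
  = −1·31 + 4·8
  = 4·163 − 21·31
  = −21·520 + 67·163
So 163⁻¹ ≡ 67 (mod 520).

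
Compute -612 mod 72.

-612 = -9*72 + 36, so -612 ≡ 36 (mod 72).

36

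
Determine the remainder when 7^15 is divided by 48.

7^1 ≡ 7 (mod 48)
7^2 ≡ 7^2 = 49 ≡ 1 (mod 48)
7^4 ≡ 1^2 = 1 (mod 48)
7^8 ≡ 1^2 = 1 (mod 48)
7^15 = 7^8 * 7^4 * 7^2 * 7^1 ≡ 1 * 1 * 1 * 7 (mod 48).
Accumulate the product:
1 * 1 = 1
1 * 1 = 1
1 * 7 = 7

7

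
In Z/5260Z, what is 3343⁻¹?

5260 = 1·3343 + 1917
3343 = 1·1917 + 1426
1917 = 1·1426 + 491
1426 = 2·491 + 444
491 = 1·444 + 47
444 = 9·47 + 21
47 = 2·21 + 5
21 = 4·5 + 1
5 = 5·1 + 0
gcd(3343, 5260) = 1, so the inverse exists.
Bézout: 1 = −640·5260 + 1007·3343.
So 3343⁻¹ ≡ 1007 (mod 5260).

1007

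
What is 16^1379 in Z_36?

By square-and-multiply:
16^1 ≡ 16 (mod 36)
16^2 ≡ 16^2 = 256 ≡ 4 (mod 36)
16^4 ≡ 4^2 = 16 (mod 36)
16^8 ≡ 16^2 = 256 ≡ 4 (mod 36)
16^16 ≡ 4^2 = 16 (mod 36)
16^32 ≡ 16^2 = 256 ≡ 4 (mod 36)
16^64 ≡ 4^2 = 16 (mod 36)
16^128 ≡ 16^2 = 256 ≡ 4 (mod 36)
16^256 ≡ 4^2 = 16 (mod 36)
16^512 ≡ 16^2 = 256 ≡ 4 (mod 36)
16^1024 ≡ 4^2 = 16 (mod 36)
16^1379 = 16^1024 × 16^256 × 16^64 × 16^32 × 16^2 × 16^1 ≡ 16 × 16 × 16 × 4 × 4 × 16 (mod 36).
Accumulate the product:
16 × 16 = 256 ≡ 4
4 × 16 = 64 ≡ 28
28 × 4 = 112 ≡ 4
4 × 4 = 16
16 × 16 = 256 ≡ 4

4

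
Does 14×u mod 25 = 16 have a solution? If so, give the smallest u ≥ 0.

19

gcd(14, 25) = 1, so a unique solution mod 25 exists.
14⁻¹ ≡ 9 (mod 25).
u ≡ 9×16 ≡ 19 (mod 25).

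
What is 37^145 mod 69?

34

Using repeated squaring:
37^1 ≡ 37 (mod 69)
37^2 ≡ 37^2 = 1369 ≡ 58 (mod 69)
37^4 ≡ 58^2 = 3364 ≡ 52 (mod 69)
37^8 ≡ 52^2 = 2704 ≡ 13 (mod 69)
37^16 ≡ 13^2 = 169 ≡ 31 (mod 69)
37^32 ≡ 31^2 = 961 ≡ 64 (mod 69)
37^64 ≡ 64^2 = 4096 ≡ 25 (mod 69)
37^128 ≡ 25^2 = 625 ≡ 4 (mod 69)
37^145 = 37^128 * 37^16 * 37^1 ≡ 4 * 31 * 37 (mod 69).
Accumulate the product:
4 * 31 = 124 ≡ 55
55 * 37 = 2035 ≡ 34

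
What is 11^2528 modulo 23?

Using repeated squaring:
11^1 ≡ 11 (mod 23)
11^2 ≡ 11^2 = 121 ≡ 6 (mod 23)
11^4 ≡ 6^2 = 36 ≡ 13 (mod 23)
11^8 ≡ 13^2 = 169 ≡ 8 (mod 23)
11^16 ≡ 8^2 = 64 ≡ 18 (mod 23)
11^32 ≡ 18^2 = 324 ≡ 2 (mod 23)
11^64 ≡ 2^2 = 4 (mod 23)
11^128 ≡ 4^2 = 16 (mod 23)
11^256 ≡ 16^2 = 256 ≡ 3 (mod 23)
11^512 ≡ 3^2 = 9 (mod 23)
11^1024 ≡ 9^2 = 81 ≡ 12 (mod 23)
11^2048 ≡ 12^2 = 144 ≡ 6 (mod 23)
11^2528 = 11^2048 * 11^256 * 11^128 * 11^64 * 11^32 ≡ 6 * 3 * 16 * 4 * 2 (mod 23).
Accumulate the product:
6 * 3 = 18
18 * 16 = 288 ≡ 12
12 * 4 = 48 ≡ 2
2 * 2 = 4

4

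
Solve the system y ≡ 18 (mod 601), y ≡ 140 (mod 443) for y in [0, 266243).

601⁻¹ mod 443: 601·143 ≡ 1 (mod 443), so 601⁻¹ ≡ 143.
y = 18 + 601·((140 − 18)·143 mod 443) = 18 + 601·169 = 101587.

101587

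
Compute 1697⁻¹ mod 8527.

1015

Apply the Euclidean algorithm and back-substitute:
8527 = 5*1697 + 42
1697 = 40*42 + 17
42 = 2*17 + 8
17 = 2*8 + 1
8 = 8*1 + 0
gcd(1697, 8527) = 1, so the inverse exists.
Back-substitute for 1:
1 = 1*17 − 2*8
  = −2*42 + 5*17
  = 5*1697 − 202*42
  = −202*8527 + 1015*1697
So 1697⁻¹ ≡ 1015 (mod 8527).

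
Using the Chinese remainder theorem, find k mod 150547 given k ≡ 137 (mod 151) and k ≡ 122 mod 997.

151⁻¹ mod 997: 151·482 ≡ 1 (mod 997), so 151⁻¹ ≡ 482.
k = 137 + 151·((122 − 137)·482 mod 997) = 137 + 151·746 = 112783.

112783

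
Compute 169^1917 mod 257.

1917 in binary is 11101111101, i.e. 1917 = 1024 + 512 + 256 + 64 + 32 + 16 + 8 + 4 + 1.
169^1 ≡ 169 (mod 257)
169^2 ≡ 169^2 = 28561 ≡ 34 (mod 257)
169^4 ≡ 34^2 = 1156 ≡ 128 (mod 257)
169^8 ≡ 128^2 = 16384 ≡ 193 (mod 257)
169^16 ≡ 193^2 = 37249 ≡ 241 (mod 257)
169^32 ≡ 241^2 = 58081 ≡ 256 (mod 257)
169^64 ≡ 256^2 = 65536 ≡ 1 (mod 257)
169^128 ≡ 1^2 = 1 (mod 257)
169^256 ≡ 1^2 = 1 (mod 257)
169^512 ≡ 1^2 = 1 (mod 257)
169^1024 ≡ 1^2 = 1 (mod 257)
169^1917 = 169^1024 · 169^512 · 169^256 · 169^64 · 169^32 · 169^16 · 169^8 · 169^4 · 169^1 ≡ 1 · 1 · 1 · 1 · 256 · 241 · 193 · 128 · 169 (mod 257).
Accumulate the product:
1 · 1 = 1
1 · 1 = 1
1 · 1 = 1
1 · 256 = 256
256 · 241 = 61696 ≡ 16
16 · 193 = 3088 ≡ 4
4 · 128 = 512 ≡ 255
255 · 169 = 43095 ≡ 176

176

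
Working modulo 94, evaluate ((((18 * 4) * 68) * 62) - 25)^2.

18 * 4 = 72
72 * 68 = 4896 ≡ 8 (mod 94)
8 * 62 = 496 ≡ 26 (mod 94)
26 - 25 = 1
(1)^2 ≡ 1 (mod 94)

1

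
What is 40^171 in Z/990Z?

171 in binary is 10101011, i.e. 171 = 128 + 32 + 8 + 2 + 1.
40^1 ≡ 40 (mod 990)
40^2 ≡ 40^2 = 1600 ≡ 610 (mod 990)
40^4 ≡ 610^2 = 372100 ≡ 850 (mod 990)
40^8 ≡ 850^2 = 722500 ≡ 790 (mod 990)
40^16 ≡ 790^2 = 624100 ≡ 400 (mod 990)
40^32 ≡ 400^2 = 160000 ≡ 610 (mod 990)
40^64 ≡ 610^2 = 372100 ≡ 850 (mod 990)
40^128 ≡ 850^2 = 722500 ≡ 790 (mod 990)
40^171 = 40^128 * 40^32 * 40^8 * 40^2 * 40^1 ≡ 790 * 610 * 790 * 610 * 40 (mod 990).
Accumulate the product:
790 * 610 = 481900 ≡ 760
760 * 790 = 600400 ≡ 460
460 * 610 = 280600 ≡ 430
430 * 40 = 17200 ≡ 370

370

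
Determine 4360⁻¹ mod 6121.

6121 = 1·4360 + 1761
4360 = 2·1761 + 838
1761 = 2·838 + 85
838 = 9·85 + 73
85 = 1·73 + 12
73 = 6·12 + 1
12 = 12·1 + 0
gcd(4360, 6121) = 1, so the inverse exists.
Back-substitute for 1:
1 = 1·73 − 6·12
  = −6·85 + 7·73
  = 7·838 − 69·85
  = −69·1761 + 145·838
  = 145·4360 − 359·1761
  = −359·6121 + 504·4360
So 4360⁻¹ ≡ 504 (mod 6121).

504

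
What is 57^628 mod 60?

57^1 ≡ 57 (mod 60)
57^2 ≡ 57^2 = 3249 ≡ 9 (mod 60)
57^4 ≡ 9^2 = 81 ≡ 21 (mod 60)
57^8 ≡ 21^2 = 441 ≡ 21 (mod 60)
57^16 ≡ 21^2 = 441 ≡ 21 (mod 60)
57^32 ≡ 21^2 = 441 ≡ 21 (mod 60)
57^64 ≡ 21^2 = 441 ≡ 21 (mod 60)
57^128 ≡ 21^2 = 441 ≡ 21 (mod 60)
57^256 ≡ 21^2 = 441 ≡ 21 (mod 60)
57^512 ≡ 21^2 = 441 ≡ 21 (mod 60)
57^628 = 57^512 · 57^64 · 57^32 · 57^16 · 57^4 ≡ 21 · 21 · 21 · 21 · 21 (mod 60).
Accumulate the product:
21 · 21 = 441 ≡ 21
21 · 21 = 441 ≡ 21
21 · 21 = 441 ≡ 21
21 · 21 = 441 ≡ 21

21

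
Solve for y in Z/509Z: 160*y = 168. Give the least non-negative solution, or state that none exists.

gcd(160, 509) = 1, so a unique solution mod 509 exists.
160⁻¹ ≡ 35 (mod 509).
y ≡ 35*168 ≡ 281 (mod 509).

281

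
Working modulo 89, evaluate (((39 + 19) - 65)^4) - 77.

10

39 + 19 = 58
58 - 65 = -7 ≡ 82 (mod 89)
(82)^4 ≡ 87 (mod 89)
87 - 77 = 10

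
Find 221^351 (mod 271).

261

Using repeated squaring:
351 in binary is 101011111, i.e. 351 = 256 + 64 + 16 + 8 + 4 + 2 + 1.
221^1 ≡ 221 (mod 271)
221^2 ≡ 221^2 = 48841 ≡ 61 (mod 271)
221^4 ≡ 61^2 = 3721 ≡ 198 (mod 271)
221^8 ≡ 198^2 = 39204 ≡ 180 (mod 271)
221^16 ≡ 180^2 = 32400 ≡ 151 (mod 271)
221^32 ≡ 151^2 = 22801 ≡ 37 (mod 271)
221^64 ≡ 37^2 = 1369 ≡ 14 (mod 271)
221^128 ≡ 14^2 = 196 (mod 271)
221^256 ≡ 196^2 = 38416 ≡ 205 (mod 271)
221^351 = 221^256 * 221^64 * 221^16 * 221^8 * 221^4 * 221^2 * 221^1 ≡ 205 * 14 * 151 * 180 * 198 * 61 * 221 (mod 271).
Accumulate the product:
205 * 14 = 2870 ≡ 160
160 * 151 = 24160 ≡ 41
41 * 180 = 7380 ≡ 63
63 * 198 = 12474 ≡ 8
8 * 61 = 488 ≡ 217
217 * 221 = 47957 ≡ 261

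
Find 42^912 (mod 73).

By square-and-multiply:
912 in binary is 1110010000, i.e. 912 = 512 + 256 + 128 + 16.
42^1 ≡ 42 (mod 73)
42^2 ≡ 42^2 = 1764 ≡ 12 (mod 73)
42^4 ≡ 12^2 = 144 ≡ 71 (mod 73)
42^8 ≡ 71^2 = 5041 ≡ 4 (mod 73)
42^16 ≡ 4^2 = 16 (mod 73)
42^32 ≡ 16^2 = 256 ≡ 37 (mod 73)
42^64 ≡ 37^2 = 1369 ≡ 55 (mod 73)
42^128 ≡ 55^2 = 3025 ≡ 32 (mod 73)
42^256 ≡ 32^2 = 1024 ≡ 2 (mod 73)
42^512 ≡ 2^2 = 4 (mod 73)
42^912 = 42^512 × 42^256 × 42^128 × 42^16 ≡ 4 × 2 × 32 × 16 (mod 73).
Accumulate the product:
4 × 2 = 8
8 × 32 = 256 ≡ 37
37 × 16 = 592 ≡ 8

8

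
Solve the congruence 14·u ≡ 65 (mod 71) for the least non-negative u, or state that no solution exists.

30

gcd(14, 71) = 1, so a unique solution mod 71 exists.
14⁻¹ ≡ 66 (mod 71).
u ≡ 66·65 ≡ 30 (mod 71).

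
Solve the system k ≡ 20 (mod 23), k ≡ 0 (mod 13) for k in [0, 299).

273

23⁻¹ mod 13: 23×4 ≡ 1 (mod 13), so 23⁻¹ ≡ 4.
k = 20 + 23×((0 − 20)×4 mod 13) = 20 + 23×11 = 273.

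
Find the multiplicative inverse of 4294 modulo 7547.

7547 = 1×4294 + 3253
4294 = 1×3253 + 1041
3253 = 3×1041 + 130
1041 = 8×130 + 1
130 = 130×1 + 0
gcd(4294, 7547) = 1, so the inverse exists.
Back-substitute for 1:
1 = 1×1041 − 8×130
  = −8×3253 + 25×1041
  = 25×4294 − 33×3253
  = −33×7547 + 58×4294
So 4294⁻¹ ≡ 58 (mod 7547).

58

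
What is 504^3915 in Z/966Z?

Compute successive squares:
3915 in binary is 111101001011, i.e. 3915 = 2048 + 1024 + 512 + 256 + 64 + 8 + 2 + 1.
504^1 ≡ 504 (mod 966)
504^2 ≡ 504^2 = 254016 ≡ 924 (mod 966)
504^4 ≡ 924^2 = 853776 ≡ 798 (mod 966)
504^8 ≡ 798^2 = 636804 ≡ 210 (mod 966)
504^16 ≡ 210^2 = 44100 ≡ 630 (mod 966)
504^32 ≡ 630^2 = 396900 ≡ 840 (mod 966)
504^64 ≡ 840^2 = 705600 ≡ 420 (mod 966)
504^128 ≡ 420^2 = 176400 ≡ 588 (mod 966)
504^256 ≡ 588^2 = 345744 ≡ 882 (mod 966)
504^512 ≡ 882^2 = 777924 ≡ 294 (mod 966)
504^1024 ≡ 294^2 = 86436 ≡ 462 (mod 966)
504^2048 ≡ 462^2 = 213444 ≡ 924 (mod 966)
504^3915 = 504^2048 * 504^1024 * 504^512 * 504^256 * 504^64 * 504^8 * 504^2 * 504^1 ≡ 924 * 462 * 294 * 882 * 420 * 210 * 924 * 504 (mod 966).
Accumulate the product:
924 * 462 = 426888 ≡ 882
882 * 294 = 259308 ≡ 420
420 * 882 = 370440 ≡ 462
462 * 420 = 194040 ≡ 840
840 * 210 = 176400 ≡ 588
588 * 924 = 543312 ≡ 420
420 * 504 = 211680 ≡ 126

126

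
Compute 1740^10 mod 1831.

266

Using repeated squaring:
10 in binary is 1010, i.e. 10 = 8 + 2.
1740^1 ≡ 1740 (mod 1831)
1740^2 ≡ 1740^2 = 3027600 ≡ 957 (mod 1831)
1740^4 ≡ 957^2 = 915849 ≡ 349 (mod 1831)
1740^8 ≡ 349^2 = 121801 ≡ 955 (mod 1831)
1740^10 = 1740^8 × 1740^2 ≡ 955 × 957 (mod 1831).
955 × 957 = 913935 ≡ 266 (mod 1831).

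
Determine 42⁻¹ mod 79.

32

79 = 1·42 + 37
42 = 1·37 + 5
37 = 7·5 + 2
5 = 2·2 + 1
2 = 2·1 + 0
gcd(42, 79) = 1, so the inverse exists.
Bézout: 1 = −17·79 + 32·42.
So 42⁻¹ ≡ 32 (mod 79).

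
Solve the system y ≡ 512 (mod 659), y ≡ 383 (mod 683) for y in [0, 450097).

659⁻¹ mod 683: 659*313 ≡ 1 (mod 683), so 659⁻¹ ≡ 313.
y = 512 + 659*((383 − 512)*313 mod 683) = 512 + 659*603 = 397889.

397889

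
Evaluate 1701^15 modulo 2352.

2205

Compute successive squares:
15 in binary is 1111, i.e. 15 = 8 + 4 + 2 + 1.
1701^1 ≡ 1701 (mod 2352)
1701^2 ≡ 1701^2 = 2893401 ≡ 441 (mod 2352)
1701^4 ≡ 441^2 = 194481 ≡ 1617 (mod 2352)
1701^8 ≡ 1617^2 = 2614689 ≡ 1617 (mod 2352)
1701^15 = 1701^8 * 1701^4 * 1701^2 * 1701^1 ≡ 1617 * 1617 * 441 * 1701 (mod 2352).
Accumulate the product:
1617 * 1617 = 2614689 ≡ 1617
1617 * 441 = 713097 ≡ 441
441 * 1701 = 750141 ≡ 2205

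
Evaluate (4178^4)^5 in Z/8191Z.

6309

(4178)^4 ≡ 5446 (mod 8191)
(5446)^5 ≡ 6309 (mod 8191)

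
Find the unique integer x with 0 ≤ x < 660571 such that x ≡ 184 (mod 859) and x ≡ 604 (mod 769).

859⁻¹ mod 769: 859×94 ≡ 1 (mod 769), so 859⁻¹ ≡ 94.
x = 184 + 859×((604 − 184)×94 mod 769) = 184 + 859×261 = 224383.
Check: 224383 mod 859 = 184, 224383 mod 769 = 604. ✓

224383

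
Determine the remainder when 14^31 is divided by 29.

Using repeated squaring:
31 in binary is 11111, i.e. 31 = 16 + 8 + 4 + 2 + 1.
14^1 ≡ 14 (mod 29)
14^2 ≡ 14^2 = 196 ≡ 22 (mod 29)
14^4 ≡ 22^2 = 484 ≡ 20 (mod 29)
14^8 ≡ 20^2 = 400 ≡ 23 (mod 29)
14^16 ≡ 23^2 = 529 ≡ 7 (mod 29)
14^31 = 14^16 · 14^8 · 14^4 · 14^2 · 14^1 ≡ 7 · 23 · 20 · 22 · 14 (mod 29).
Accumulate the product:
7 · 23 = 161 ≡ 16
16 · 20 = 320 ≡ 1
1 · 22 = 22
22 · 14 = 308 ≡ 18

18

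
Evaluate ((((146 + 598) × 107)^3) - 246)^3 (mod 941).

146 + 598 = 744
744 × 107 = 79608 ≡ 564 (mod 941)
(564)^3 ≡ 730 (mod 941)
730 - 246 = 484
(484)^3 ≡ 696 (mod 941)

696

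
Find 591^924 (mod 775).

636

591^1 ≡ 591 (mod 775)
591^2 ≡ 591^2 = 349281 ≡ 531 (mod 775)
591^4 ≡ 531^2 = 281961 ≡ 636 (mod 775)
591^8 ≡ 636^2 = 404496 ≡ 721 (mod 775)
591^16 ≡ 721^2 = 519841 ≡ 591 (mod 775)
591^32 ≡ 591^2 = 349281 ≡ 531 (mod 775)
591^64 ≡ 531^2 = 281961 ≡ 636 (mod 775)
591^128 ≡ 636^2 = 404496 ≡ 721 (mod 775)
591^256 ≡ 721^2 = 519841 ≡ 591 (mod 775)
591^512 ≡ 591^2 = 349281 ≡ 531 (mod 775)
591^924 = 591^512 * 591^256 * 591^128 * 591^16 * 591^8 * 591^4 ≡ 531 * 591 * 721 * 591 * 721 * 636 (mod 775).
Accumulate the product:
531 * 591 = 313821 ≡ 721
721 * 721 = 519841 ≡ 591
591 * 591 = 349281 ≡ 531
531 * 721 = 382851 ≡ 1
1 * 636 = 636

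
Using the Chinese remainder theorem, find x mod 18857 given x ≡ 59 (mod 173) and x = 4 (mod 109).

173⁻¹ mod 109: 173×46 ≡ 1 (mod 109), so 173⁻¹ ≡ 46.
x = 59 + 173×((4 − 59)×46 mod 109) = 59 + 173×86 = 14937.

14937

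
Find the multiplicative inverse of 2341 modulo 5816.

4621

Run the extended Euclidean algorithm:
5816 = 2·2341 + 1134
2341 = 2·1134 + 73
1134 = 15·73 + 39
73 = 1·39 + 34
39 = 1·34 + 5
34 = 6·5 + 4
5 = 1·4 + 1
4 = 4·1 + 0
gcd(2341, 5816) = 1, so the inverse exists.
Back-substitute for 1:
1 = 1·5 − 1·4
  = −1·34 + 7·5
  = 7·39 − 8·34
  = −8·73 + 15·39
  = 15·1134 − 233·73
  = −233·2341 + 481·1134
  = 481·5816 − 1195·2341
So 2341⁻¹ ≡ −1195 ≡ 4621 (mod 5816).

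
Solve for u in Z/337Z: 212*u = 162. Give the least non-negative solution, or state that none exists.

gcd(212, 337) = 1, so a unique solution mod 337 exists.
212⁻¹ ≡ 62 (mod 337).
u ≡ 62*162 ≡ 271 (mod 337).

271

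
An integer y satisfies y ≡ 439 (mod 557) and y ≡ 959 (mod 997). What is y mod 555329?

557⁻¹ mod 997: 557×392 ≡ 1 (mod 997), so 557⁻¹ ≡ 392.
y = 439 + 557×((959 − 439)×392 mod 997) = 439 + 557×452 = 252203.

252203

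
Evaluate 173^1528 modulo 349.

307

Using repeated squaring:
1528 in binary is 10111111000, i.e. 1528 = 1024 + 256 + 128 + 64 + 32 + 16 + 8.
173^1 ≡ 173 (mod 349)
173^2 ≡ 173^2 = 29929 ≡ 264 (mod 349)
173^4 ≡ 264^2 = 69696 ≡ 245 (mod 349)
173^8 ≡ 245^2 = 60025 ≡ 346 (mod 349)
173^16 ≡ 346^2 = 119716 ≡ 9 (mod 349)
173^32 ≡ 9^2 = 81 (mod 349)
173^64 ≡ 81^2 = 6561 ≡ 279 (mod 349)
173^128 ≡ 279^2 = 77841 ≡ 14 (mod 349)
173^256 ≡ 14^2 = 196 (mod 349)
173^512 ≡ 196^2 = 38416 ≡ 26 (mod 349)
173^1024 ≡ 26^2 = 676 ≡ 327 (mod 349)
173^1528 = 173^1024 * 173^256 * 173^128 * 173^64 * 173^32 * 173^16 * 173^8 ≡ 327 * 196 * 14 * 279 * 81 * 9 * 346 (mod 349).
Accumulate the product:
327 * 196 = 64092 ≡ 225
225 * 14 = 3150 ≡ 9
9 * 279 = 2511 ≡ 68
68 * 81 = 5508 ≡ 273
273 * 9 = 2457 ≡ 14
14 * 346 = 4844 ≡ 307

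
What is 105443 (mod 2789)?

105443 = 37*2789 + 2250, so 105443 ≡ 2250 (mod 2789).

2250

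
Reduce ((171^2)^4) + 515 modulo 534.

74

(171)^2 ≡ 405 (mod 534)
(405)^4 ≡ 93 (mod 534)
93 + 515 = 608 ≡ 74 (mod 534)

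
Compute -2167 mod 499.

-2167 = -5·499 + 328, so -2167 ≡ 328 (mod 499).

328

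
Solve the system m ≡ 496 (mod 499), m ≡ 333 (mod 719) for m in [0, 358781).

136224

499⁻¹ mod 719: 499*585 ≡ 1 (mod 719), so 499⁻¹ ≡ 585.
m = 496 + 499*((333 − 496)*585 mod 719) = 496 + 499*272 = 136224.
Check: 136224 mod 499 = 496, 136224 mod 719 = 333. ✓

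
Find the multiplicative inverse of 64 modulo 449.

442

Run the extended Euclidean algorithm:
449 = 7*64 + 1
64 = 64*1 + 0
gcd(64, 449) = 1, so the inverse exists.
Back-substitute for 1:
1 = 1*449 − 7*64
So 64⁻¹ ≡ −7 ≡ 442 (mod 449).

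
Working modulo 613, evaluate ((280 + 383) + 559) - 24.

280 + 383 = 663 ≡ 50 (mod 613)
50 + 559 = 609
609 - 24 = 585

585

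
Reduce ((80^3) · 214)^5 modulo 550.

100

(80)^3 ≡ 500 (mod 550)
500 · 214 = 107000 ≡ 300 (mod 550)
(300)^5 ≡ 100 (mod 550)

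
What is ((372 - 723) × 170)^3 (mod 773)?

372 - 723 = -351 ≡ 422 (mod 773)
422 × 170 = 71740 ≡ 624 (mod 773)
(624)^3 ≡ 491 (mod 773)

491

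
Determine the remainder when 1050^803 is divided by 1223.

1050^1 ≡ 1050 (mod 1223)
1050^2 ≡ 1050^2 = 1102500 ≡ 577 (mod 1223)
1050^4 ≡ 577^2 = 332929 ≡ 273 (mod 1223)
1050^8 ≡ 273^2 = 74529 ≡ 1149 (mod 1223)
1050^16 ≡ 1149^2 = 1320201 ≡ 584 (mod 1223)
1050^32 ≡ 584^2 = 341056 ≡ 1062 (mod 1223)
1050^64 ≡ 1062^2 = 1127844 ≡ 238 (mod 1223)
1050^128 ≡ 238^2 = 56644 ≡ 386 (mod 1223)
1050^256 ≡ 386^2 = 148996 ≡ 1013 (mod 1223)
1050^512 ≡ 1013^2 = 1026169 ≡ 72 (mod 1223)
1050^803 = 1050^512 × 1050^256 × 1050^32 × 1050^2 × 1050^1 ≡ 72 × 1013 × 1062 × 577 × 1050 (mod 1223).
Accumulate the product:
72 × 1013 = 72936 ≡ 779
779 × 1062 = 827298 ≡ 550
550 × 577 = 317350 ≡ 593
593 × 1050 = 622650 ≡ 143

143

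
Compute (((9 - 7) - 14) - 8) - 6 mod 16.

9 - 7 = 2
2 - 14 = -12 ≡ 4 (mod 16)
4 - 8 = -4 ≡ 12 (mod 16)
12 - 6 = 6

6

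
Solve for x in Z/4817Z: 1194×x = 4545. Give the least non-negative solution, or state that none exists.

379

gcd(1194, 4817) = 1, so a unique solution mod 4817 exists.
1194⁻¹ ≡ 3877 (mod 4817).
x ≡ 3877×4545 ≡ 379 (mod 4817).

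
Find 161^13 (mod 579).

13 in binary is 1101, i.e. 13 = 8 + 4 + 1.
161^1 ≡ 161 (mod 579)
161^2 ≡ 161^2 = 25921 ≡ 445 (mod 579)
161^4 ≡ 445^2 = 198025 ≡ 7 (mod 579)
161^8 ≡ 7^2 = 49 (mod 579)
161^13 = 161^8 · 161^4 · 161^1 ≡ 49 · 7 · 161 (mod 579).
Accumulate the product:
49 · 7 = 343
343 · 161 = 55223 ≡ 218

218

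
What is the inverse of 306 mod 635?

276

635 = 2×306 + 23
306 = 13×23 + 7
23 = 3×7 + 2
7 = 3×2 + 1
2 = 2×1 + 0
gcd(306, 635) = 1, so the inverse exists.
Bézout: 1 = −133×635 + 276×306.
So 306⁻¹ ≡ 276 (mod 635).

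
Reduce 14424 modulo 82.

14424 = 175·82 + 74, so 14424 ≡ 74 (mod 82).

74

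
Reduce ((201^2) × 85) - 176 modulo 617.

(201)^2 ≡ 296 (mod 617)
296 × 85 = 25160 ≡ 480 (mod 617)
480 - 176 = 304

304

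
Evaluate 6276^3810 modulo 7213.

Using repeated squaring:
3810 in binary is 111011100010, i.e. 3810 = 2048 + 1024 + 512 + 128 + 64 + 32 + 2.
6276^1 ≡ 6276 (mod 7213)
6276^2 ≡ 6276^2 = 39388176 ≡ 5196 (mod 7213)
6276^4 ≡ 5196^2 = 26998416 ≡ 157 (mod 7213)
6276^8 ≡ 157^2 = 24649 ≡ 3010 (mod 7213)
6276^16 ≡ 3010^2 = 9060100 ≡ 572 (mod 7213)
6276^32 ≡ 572^2 = 327184 ≡ 2599 (mod 7213)
6276^64 ≡ 2599^2 = 6754801 ≡ 3433 (mod 7213)
6276^128 ≡ 3433^2 = 11785489 ≡ 6660 (mod 7213)
6276^256 ≡ 6660^2 = 44355600 ≡ 2863 (mod 7213)
6276^512 ≡ 2863^2 = 8196769 ≡ 2801 (mod 7213)
6276^1024 ≡ 2801^2 = 7845601 ≡ 5070 (mod 7213)
6276^2048 ≡ 5070^2 = 25704900 ≡ 4981 (mod 7213)
6276^3810 = 6276^2048 × 6276^1024 × 6276^512 × 6276^128 × 6276^64 × 6276^32 × 6276^2 ≡ 4981 × 5070 × 2801 × 6660 × 3433 × 2599 × 5196 (mod 7213).
Accumulate the product:
4981 × 5070 = 25253670 ≡ 957
957 × 2801 = 2680557 ≡ 4534
4534 × 6660 = 30196440 ≡ 2822
2822 × 3433 = 9687926 ≡ 867
867 × 2599 = 2253333 ≡ 2877
2877 × 5196 = 14948892 ≡ 3556

3556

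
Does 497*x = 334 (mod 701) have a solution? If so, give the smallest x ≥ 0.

gcd(497, 701) = 1, so a unique solution mod 701 exists.
497⁻¹ ≡ 512 (mod 701).
x ≡ 512*334 ≡ 665 (mod 701).

665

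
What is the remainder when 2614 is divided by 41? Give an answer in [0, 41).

31

2614 = 63×41 + 31, so 2614 ≡ 31 (mod 41).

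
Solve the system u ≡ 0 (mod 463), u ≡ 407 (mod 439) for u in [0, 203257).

67135

463⁻¹ mod 439: 463×311 ≡ 1 (mod 439), so 463⁻¹ ≡ 311.
u = 0 + 463×((407 − 0)×311 mod 439) = 0 + 463×145 = 67135.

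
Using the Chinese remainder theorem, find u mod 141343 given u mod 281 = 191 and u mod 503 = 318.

281⁻¹ mod 503: 281×324 ≡ 1 (mod 503), so 281⁻¹ ≡ 324.
u = 191 + 281×((318 − 191)×324 mod 503) = 191 + 281×405 = 113996.

113996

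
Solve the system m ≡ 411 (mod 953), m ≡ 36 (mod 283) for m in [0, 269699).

953⁻¹ mod 283: 953*166 ≡ 1 (mod 283), so 953⁻¹ ≡ 166.
m = 411 + 953*((36 − 411)*166 mod 283) = 411 + 953*10 = 9941.

9941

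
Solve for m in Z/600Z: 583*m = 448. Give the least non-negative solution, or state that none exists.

256

gcd(583, 600) = 1, so a unique solution mod 600 exists.
583⁻¹ ≡ 247 (mod 600).
m ≡ 247*448 ≡ 256 (mod 600).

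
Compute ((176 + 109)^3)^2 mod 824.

176 + 109 = 285
(285)^3 ≡ 493 (mod 824)
(493)^2 ≡ 793 (mod 824)

793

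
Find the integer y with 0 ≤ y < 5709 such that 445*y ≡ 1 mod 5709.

By the extended Euclidean algorithm:
5709 = 12·445 + 369
445 = 1·369 + 76
369 = 4·76 + 65
76 = 1·65 + 11
65 = 5·11 + 10
11 = 1·10 + 1
10 = 10·1 + 0
gcd(445, 5709) = 1, so the inverse exists.
Back-substitute for 1:
1 = 1·11 − 1·10
  = −1·65 + 6·11
  = 6·76 − 7·65
  = −7·369 + 34·76
  = 34·445 − 41·369
  = −41·5709 + 526·445
So 445⁻¹ ≡ 526 (mod 5709).

526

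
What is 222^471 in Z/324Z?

471 in binary is 111010111, i.e. 471 = 256 + 128 + 64 + 16 + 4 + 2 + 1.
222^1 ≡ 222 (mod 324)
222^2 ≡ 222^2 = 49284 ≡ 36 (mod 324)
222^4 ≡ 36^2 = 1296 ≡ 0 (mod 324)
222^8 ≡ 0^2 = 0 (mod 324)
222^16 ≡ 0^2 = 0 (mod 324)
222^32 ≡ 0^2 = 0 (mod 324)
222^64 ≡ 0^2 = 0 (mod 324)
222^128 ≡ 0^2 = 0 (mod 324)
222^256 ≡ 0^2 = 0 (mod 324)
222^471 = 222^256 * 222^128 * 222^64 * 222^16 * 222^4 * 222^2 * 222^1 ≡ 0 * 0 * 0 * 0 * 0 * 36 * 222 (mod 324).
Accumulate the product:
0 * 0 = 0
0 * 0 = 0
0 * 0 = 0
0 * 0 = 0
0 * 36 = 0
0 * 222 = 0

0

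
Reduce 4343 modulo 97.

4343 = 44*97 + 75, so 4343 ≡ 75 (mod 97).

75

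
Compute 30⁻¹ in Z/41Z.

26

By the extended Euclidean algorithm:
41 = 1*30 + 11
30 = 2*11 + 8
11 = 1*8 + 3
8 = 2*3 + 2
3 = 1*2 + 1
2 = 2*1 + 0
gcd(30, 41) = 1, so the inverse exists.
Back-substitute for 1:
1 = 1*3 − 1*2
  = −1*8 + 3*3
  = 3*11 − 4*8
  = −4*30 + 11*11
  = 11*41 − 15*30
So 30⁻¹ ≡ −15 ≡ 26 (mod 41).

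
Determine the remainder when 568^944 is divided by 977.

131

Compute successive squares:
944 in binary is 1110110000, i.e. 944 = 512 + 256 + 128 + 32 + 16.
568^1 ≡ 568 (mod 977)
568^2 ≡ 568^2 = 322624 ≡ 214 (mod 977)
568^4 ≡ 214^2 = 45796 ≡ 854 (mod 977)
568^8 ≡ 854^2 = 729316 ≡ 474 (mod 977)
568^16 ≡ 474^2 = 224676 ≡ 943 (mod 977)
568^32 ≡ 943^2 = 889249 ≡ 179 (mod 977)
568^64 ≡ 179^2 = 32041 ≡ 777 (mod 977)
568^128 ≡ 777^2 = 603729 ≡ 920 (mod 977)
568^256 ≡ 920^2 = 846400 ≡ 318 (mod 977)
568^512 ≡ 318^2 = 101124 ≡ 493 (mod 977)
568^944 = 568^512 × 568^256 × 568^128 × 568^32 × 568^16 ≡ 493 × 318 × 920 × 179 × 943 (mod 977).
Accumulate the product:
493 × 318 = 156774 ≡ 454
454 × 920 = 417680 ≡ 501
501 × 179 = 89679 ≡ 772
772 × 943 = 727996 ≡ 131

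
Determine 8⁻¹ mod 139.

Apply the Euclidean algorithm and back-substitute:
139 = 17*8 + 3
8 = 2*3 + 2
3 = 1*2 + 1
2 = 2*1 + 0
gcd(8, 139) = 1, so the inverse exists.
Bézout: 1 = 3*139 − 52*8.
So 8⁻¹ ≡ −52 ≡ 87 (mod 139).

87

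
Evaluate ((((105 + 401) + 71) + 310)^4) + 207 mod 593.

105 + 401 = 506
506 + 71 = 577
577 + 310 = 887 ≡ 294 (mod 593)
(294)^4 ≡ 2 (mod 593)
2 + 207 = 209

209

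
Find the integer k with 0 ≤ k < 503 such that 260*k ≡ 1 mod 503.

296

503 = 1*260 + 243
260 = 1*243 + 17
243 = 14*17 + 5
17 = 3*5 + 2
5 = 2*2 + 1
2 = 2*1 + 0
gcd(260, 503) = 1, so the inverse exists.
Bézout: 1 = 107*503 − 207*260.
So 260⁻¹ ≡ −207 ≡ 296 (mod 503).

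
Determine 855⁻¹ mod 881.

576

881 = 1·855 + 26
855 = 32·26 + 23
26 = 1·23 + 3
23 = 7·3 + 2
3 = 1·2 + 1
2 = 2·1 + 0
gcd(855, 881) = 1, so the inverse exists.
Bézout: 1 = 296·881 − 305·855.
So 855⁻¹ ≡ −305 ≡ 576 (mod 881).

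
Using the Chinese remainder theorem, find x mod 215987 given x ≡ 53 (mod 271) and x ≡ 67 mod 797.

189753

271⁻¹ mod 797: 271·50 ≡ 1 (mod 797), so 271⁻¹ ≡ 50.
x = 53 + 271·((67 − 53)·50 mod 797) = 53 + 271·700 = 189753.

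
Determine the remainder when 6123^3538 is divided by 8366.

4537

By square-and-multiply:
3538 in binary is 110111010010, i.e. 3538 = 2048 + 1024 + 256 + 128 + 64 + 16 + 2.
6123^1 ≡ 6123 (mod 8366)
6123^2 ≡ 6123^2 = 37491129 ≡ 3083 (mod 8366)
6123^4 ≡ 3083^2 = 9504889 ≡ 1113 (mod 8366)
6123^8 ≡ 1113^2 = 1238769 ≡ 601 (mod 8366)
6123^16 ≡ 601^2 = 361201 ≡ 1463 (mod 8366)
6123^32 ≡ 1463^2 = 2140369 ≡ 7039 (mod 8366)
6123^64 ≡ 7039^2 = 49547521 ≡ 4069 (mod 8366)
6123^128 ≡ 4069^2 = 16556761 ≡ 447 (mod 8366)
6123^256 ≡ 447^2 = 199809 ≡ 7391 (mod 8366)
6123^512 ≡ 7391^2 = 54626881 ≡ 5267 (mod 8366)
6123^1024 ≡ 5267^2 = 27741289 ≡ 7999 (mod 8366)
6123^2048 ≡ 7999^2 = 63984001 ≡ 833 (mod 8366)
6123^3538 = 6123^2048 × 6123^1024 × 6123^256 × 6123^128 × 6123^64 × 6123^16 × 6123^2 ≡ 833 × 7999 × 7391 × 447 × 4069 × 1463 × 3083 (mod 8366).
Accumulate the product:
833 × 7999 = 6663167 ≡ 3831
3831 × 7391 = 28314921 ≡ 4377
4377 × 447 = 1956519 ≡ 7241
7241 × 4069 = 29463629 ≡ 6943
6943 × 1463 = 10157609 ≡ 1285
1285 × 3083 = 3961655 ≡ 4537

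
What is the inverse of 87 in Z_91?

68

By the extended Euclidean algorithm:
91 = 1*87 + 4
87 = 21*4 + 3
4 = 1*3 + 1
3 = 3*1 + 0
gcd(87, 91) = 1, so the inverse exists.
Bézout: 1 = 22*91 − 23*87.
So 87⁻¹ ≡ −23 ≡ 68 (mod 91).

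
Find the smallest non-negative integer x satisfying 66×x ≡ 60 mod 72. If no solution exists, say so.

2

gcd(66, 72) = 6, and 6 | 60, so solutions exist.
Divide through by 6: 11×x ≡ 10 mod 12.
11⁻¹ ≡ 11 (mod 12).
x ≡ 11×10 ≡ 2 (mod 12).
The smallest non-negative solution is x = 2.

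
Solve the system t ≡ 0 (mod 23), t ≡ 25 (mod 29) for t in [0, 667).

23⁻¹ mod 29: 23·24 ≡ 1 (mod 29), so 23⁻¹ ≡ 24.
t = 0 + 23·((25 − 0)·24 mod 29) = 0 + 23·20 = 460.

460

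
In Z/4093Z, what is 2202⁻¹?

2619

Run the extended Euclidean algorithm:
4093 = 1×2202 + 1891
2202 = 1×1891 + 311
1891 = 6×311 + 25
311 = 12×25 + 11
25 = 2×11 + 3
11 = 3×3 + 2
3 = 1×2 + 1
2 = 2×1 + 0
gcd(2202, 4093) = 1, so the inverse exists.
Back-substitute for 1:
1 = 1×3 − 1×2
  = −1×11 + 4×3
  = 4×25 − 9×11
  = −9×311 + 112×25
  = 112×1891 − 681×311
  = −681×2202 + 793×1891
  = 793×4093 − 1474×2202
So 2202⁻¹ ≡ −1474 ≡ 2619 (mod 4093).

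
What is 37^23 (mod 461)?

By square-and-multiply:
37^1 ≡ 37 (mod 461)
37^2 ≡ 37^2 = 1369 ≡ 447 (mod 461)
37^4 ≡ 447^2 = 199809 ≡ 196 (mod 461)
37^8 ≡ 196^2 = 38416 ≡ 153 (mod 461)
37^16 ≡ 153^2 = 23409 ≡ 359 (mod 461)
37^23 = 37^16 * 37^4 * 37^2 * 37^1 ≡ 359 * 196 * 447 * 37 (mod 461).
Accumulate the product:
359 * 196 = 70364 ≡ 292
292 * 447 = 130524 ≡ 61
61 * 37 = 2257 ≡ 413

413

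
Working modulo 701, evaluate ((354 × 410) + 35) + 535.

354 × 410 = 145140 ≡ 33 (mod 701)
33 + 35 = 68
68 + 535 = 603

603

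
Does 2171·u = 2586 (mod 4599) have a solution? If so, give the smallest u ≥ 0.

1662

gcd(2171, 4599) = 1, so a unique solution mod 4599 exists.
2171⁻¹ ≡ 680 (mod 4599).
u ≡ 680·2586 ≡ 1662 (mod 4599).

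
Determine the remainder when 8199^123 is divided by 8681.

3334

123 in binary is 1111011, i.e. 123 = 64 + 32 + 16 + 8 + 2 + 1.
8199^1 ≡ 8199 (mod 8681)
8199^2 ≡ 8199^2 = 67223601 ≡ 6618 (mod 8681)
8199^4 ≡ 6618^2 = 43797924 ≡ 2279 (mod 8681)
8199^8 ≡ 2279^2 = 5193841 ≡ 2603 (mod 8681)
8199^16 ≡ 2603^2 = 6775609 ≡ 4429 (mod 8681)
8199^32 ≡ 4429^2 = 19616041 ≡ 5662 (mod 8681)
8199^64 ≡ 5662^2 = 32058244 ≡ 7992 (mod 8681)
8199^123 = 8199^64 × 8199^32 × 8199^16 × 8199^8 × 8199^2 × 8199^1 ≡ 7992 × 5662 × 4429 × 2603 × 6618 × 8199 (mod 8681).
Accumulate the product:
7992 × 5662 = 45250704 ≡ 5332
5332 × 4429 = 23615428 ≡ 3108
3108 × 2603 = 8090124 ≡ 8113
8113 × 6618 = 53691834 ≡ 8530
8530 × 8199 = 69937470 ≡ 3334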